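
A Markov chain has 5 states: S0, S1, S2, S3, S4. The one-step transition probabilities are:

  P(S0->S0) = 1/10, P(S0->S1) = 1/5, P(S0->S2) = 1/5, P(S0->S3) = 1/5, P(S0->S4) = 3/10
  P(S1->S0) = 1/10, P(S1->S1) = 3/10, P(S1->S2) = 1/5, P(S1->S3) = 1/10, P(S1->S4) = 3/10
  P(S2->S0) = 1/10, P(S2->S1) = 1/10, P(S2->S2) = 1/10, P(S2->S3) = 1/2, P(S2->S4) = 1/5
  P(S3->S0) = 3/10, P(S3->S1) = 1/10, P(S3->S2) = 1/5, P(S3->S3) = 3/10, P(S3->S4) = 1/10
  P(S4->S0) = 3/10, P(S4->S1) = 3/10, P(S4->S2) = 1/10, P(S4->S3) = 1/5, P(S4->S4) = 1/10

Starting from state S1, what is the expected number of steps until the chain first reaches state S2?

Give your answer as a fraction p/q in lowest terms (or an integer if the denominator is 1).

Let h_i = expected steps to first reach S2 from state i.
Boundary: h_S2 = 0.
First-step equations for the other states:
  h_S0 = 1 + 1/10*h_S0 + 1/5*h_S1 + 1/5*h_S2 + 1/5*h_S3 + 3/10*h_S4
  h_S1 = 1 + 1/10*h_S0 + 3/10*h_S1 + 1/5*h_S2 + 1/10*h_S3 + 3/10*h_S4
  h_S3 = 1 + 3/10*h_S0 + 1/10*h_S1 + 1/5*h_S2 + 3/10*h_S3 + 1/10*h_S4
  h_S4 = 1 + 3/10*h_S0 + 3/10*h_S1 + 1/10*h_S2 + 1/5*h_S3 + 1/10*h_S4

Substituting h_S2 = 0 and rearranging gives the linear system (I - Q) h = 1:
  [9/10, -1/5, -1/5, -3/10] . (h_S0, h_S1, h_S3, h_S4) = 1
  [-1/10, 7/10, -1/10, -3/10] . (h_S0, h_S1, h_S3, h_S4) = 1
  [-3/10, -1/10, 7/10, -1/10] . (h_S0, h_S1, h_S3, h_S4) = 1
  [-3/10, -3/10, -1/5, 9/10] . (h_S0, h_S1, h_S3, h_S4) = 1

Solving yields:
  h_S0 = 2395/427
  h_S1 = 2400/427
  h_S3 = 2350/427
  h_S4 = 2595/427

Starting state is S1, so the expected hitting time is h_S1 = 2400/427.

Answer: 2400/427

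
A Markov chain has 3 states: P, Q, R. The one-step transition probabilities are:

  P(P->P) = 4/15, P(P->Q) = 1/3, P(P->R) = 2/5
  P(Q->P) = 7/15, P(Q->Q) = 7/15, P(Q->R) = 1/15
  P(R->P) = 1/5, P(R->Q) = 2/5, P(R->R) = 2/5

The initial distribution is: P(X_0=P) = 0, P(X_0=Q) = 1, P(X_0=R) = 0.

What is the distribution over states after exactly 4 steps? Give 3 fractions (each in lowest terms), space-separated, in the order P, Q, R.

Propagating the distribution step by step (d_{t+1} = d_t * P):
d_0 = (P=0, Q=1, R=0)
  d_1[P] = 0*4/15 + 1*7/15 + 0*1/5 = 7/15
  d_1[Q] = 0*1/3 + 1*7/15 + 0*2/5 = 7/15
  d_1[R] = 0*2/5 + 1*1/15 + 0*2/5 = 1/15
d_1 = (P=7/15, Q=7/15, R=1/15)
  d_2[P] = 7/15*4/15 + 7/15*7/15 + 1/15*1/5 = 16/45
  d_2[Q] = 7/15*1/3 + 7/15*7/15 + 1/15*2/5 = 2/5
  d_2[R] = 7/15*2/5 + 7/15*1/15 + 1/15*2/5 = 11/45
d_2 = (P=16/45, Q=2/5, R=11/45)
  d_3[P] = 16/45*4/15 + 2/5*7/15 + 11/45*1/5 = 223/675
  d_3[Q] = 16/45*1/3 + 2/5*7/15 + 11/45*2/5 = 272/675
  d_3[R] = 16/45*2/5 + 2/5*1/15 + 11/45*2/5 = 4/15
d_3 = (P=223/675, Q=272/675, R=4/15)
  d_4[P] = 223/675*4/15 + 272/675*7/15 + 4/15*1/5 = 1112/3375
  d_4[Q] = 223/675*1/3 + 272/675*7/15 + 4/15*2/5 = 4099/10125
  d_4[R] = 223/675*2/5 + 272/675*1/15 + 4/15*2/5 = 538/2025
d_4 = (P=1112/3375, Q=4099/10125, R=538/2025)

Answer: 1112/3375 4099/10125 538/2025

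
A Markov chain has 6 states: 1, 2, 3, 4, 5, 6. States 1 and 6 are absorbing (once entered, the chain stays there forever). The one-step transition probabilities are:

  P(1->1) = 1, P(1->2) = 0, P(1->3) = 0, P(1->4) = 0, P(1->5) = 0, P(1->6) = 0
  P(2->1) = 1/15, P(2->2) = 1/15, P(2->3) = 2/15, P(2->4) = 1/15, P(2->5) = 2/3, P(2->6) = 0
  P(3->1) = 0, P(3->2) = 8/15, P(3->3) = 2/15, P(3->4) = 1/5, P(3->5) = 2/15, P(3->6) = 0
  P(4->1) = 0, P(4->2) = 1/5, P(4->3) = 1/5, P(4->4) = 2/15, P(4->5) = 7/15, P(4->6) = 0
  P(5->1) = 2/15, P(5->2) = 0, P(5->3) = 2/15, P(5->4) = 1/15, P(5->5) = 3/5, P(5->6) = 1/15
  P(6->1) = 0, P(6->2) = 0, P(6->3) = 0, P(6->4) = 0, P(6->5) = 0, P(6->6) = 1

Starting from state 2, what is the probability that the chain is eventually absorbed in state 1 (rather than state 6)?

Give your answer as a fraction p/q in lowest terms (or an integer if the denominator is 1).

Answer: 4351/6142

Derivation:
Let a_i = P(absorbed in 1 | start in state i).
Boundary conditions: a_1 = 1, a_6 = 0.
For each transient state i, a_i = sum_j P(i->j) * a_j:
  a_2 = 1/15*a_1 + 1/15*a_2 + 2/15*a_3 + 1/15*a_4 + 2/3*a_5 + 0*a_6
  a_3 = 0*a_1 + 8/15*a_2 + 2/15*a_3 + 1/5*a_4 + 2/15*a_5 + 0*a_6
  a_4 = 0*a_1 + 1/5*a_2 + 1/5*a_3 + 2/15*a_4 + 7/15*a_5 + 0*a_6
  a_5 = 2/15*a_1 + 0*a_2 + 2/15*a_3 + 1/15*a_4 + 3/5*a_5 + 1/15*a_6

Substituting a_1 = 1 and a_6 = 0, rearrange to (I - Q) a = r where r[i] = P(i -> 1):
  [14/15, -2/15, -1/15, -2/3] . (a_2, a_3, a_4, a_5) = 1/15
  [-8/15, 13/15, -1/5, -2/15] . (a_2, a_3, a_4, a_5) = 0
  [-1/5, -1/5, 13/15, -7/15] . (a_2, a_3, a_4, a_5) = 0
  [0, -2/15, -1/15, 2/5] . (a_2, a_3, a_4, a_5) = 2/15

Solving yields:
  a_2 = 4351/6142
  a_3 = 2152/3071
  a_4 = 2127/3071
  a_5 = 4191/6142

Starting state is 2, so the absorption probability is a_2 = 4351/6142.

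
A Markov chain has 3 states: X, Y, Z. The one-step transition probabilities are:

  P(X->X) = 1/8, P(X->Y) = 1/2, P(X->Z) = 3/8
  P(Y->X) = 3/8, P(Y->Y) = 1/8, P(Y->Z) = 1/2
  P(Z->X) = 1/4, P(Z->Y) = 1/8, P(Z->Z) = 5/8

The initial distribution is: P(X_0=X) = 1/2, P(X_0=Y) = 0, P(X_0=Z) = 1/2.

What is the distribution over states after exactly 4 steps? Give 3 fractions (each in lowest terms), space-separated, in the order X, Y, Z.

Propagating the distribution step by step (d_{t+1} = d_t * P):
d_0 = (X=1/2, Y=0, Z=1/2)
  d_1[X] = 1/2*1/8 + 0*3/8 + 1/2*1/4 = 3/16
  d_1[Y] = 1/2*1/2 + 0*1/8 + 1/2*1/8 = 5/16
  d_1[Z] = 1/2*3/8 + 0*1/2 + 1/2*5/8 = 1/2
d_1 = (X=3/16, Y=5/16, Z=1/2)
  d_2[X] = 3/16*1/8 + 5/16*3/8 + 1/2*1/4 = 17/64
  d_2[Y] = 3/16*1/2 + 5/16*1/8 + 1/2*1/8 = 25/128
  d_2[Z] = 3/16*3/8 + 5/16*1/2 + 1/2*5/8 = 69/128
d_2 = (X=17/64, Y=25/128, Z=69/128)
  d_3[X] = 17/64*1/8 + 25/128*3/8 + 69/128*1/4 = 247/1024
  d_3[Y] = 17/64*1/2 + 25/128*1/8 + 69/128*1/8 = 115/512
  d_3[Z] = 17/64*3/8 + 25/128*1/2 + 69/128*5/8 = 547/1024
d_3 = (X=247/1024, Y=115/512, Z=547/1024)
  d_4[X] = 247/1024*1/8 + 115/512*3/8 + 547/1024*1/4 = 2031/8192
  d_4[Y] = 247/1024*1/2 + 115/512*1/8 + 547/1024*1/8 = 1765/8192
  d_4[Z] = 247/1024*3/8 + 115/512*1/2 + 547/1024*5/8 = 1099/2048
d_4 = (X=2031/8192, Y=1765/8192, Z=1099/2048)

Answer: 2031/8192 1765/8192 1099/2048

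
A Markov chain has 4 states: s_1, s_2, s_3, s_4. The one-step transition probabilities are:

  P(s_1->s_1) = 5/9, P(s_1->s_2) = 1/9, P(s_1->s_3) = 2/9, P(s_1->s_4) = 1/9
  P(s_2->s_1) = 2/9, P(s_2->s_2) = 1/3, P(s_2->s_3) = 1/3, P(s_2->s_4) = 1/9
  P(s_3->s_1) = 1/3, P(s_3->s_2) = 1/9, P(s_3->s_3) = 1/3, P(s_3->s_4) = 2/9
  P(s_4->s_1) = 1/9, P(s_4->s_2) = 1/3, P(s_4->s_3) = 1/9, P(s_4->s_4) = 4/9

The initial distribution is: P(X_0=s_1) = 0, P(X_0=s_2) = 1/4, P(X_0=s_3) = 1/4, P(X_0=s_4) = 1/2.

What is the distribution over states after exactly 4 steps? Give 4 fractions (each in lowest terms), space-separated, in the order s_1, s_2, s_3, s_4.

Answer: 4343/13122 1363/6561 1640/6561 2773/13122

Derivation:
Propagating the distribution step by step (d_{t+1} = d_t * P):
d_0 = (s_1=0, s_2=1/4, s_3=1/4, s_4=1/2)
  d_1[s_1] = 0*5/9 + 1/4*2/9 + 1/4*1/3 + 1/2*1/9 = 7/36
  d_1[s_2] = 0*1/9 + 1/4*1/3 + 1/4*1/9 + 1/2*1/3 = 5/18
  d_1[s_3] = 0*2/9 + 1/4*1/3 + 1/4*1/3 + 1/2*1/9 = 2/9
  d_1[s_4] = 0*1/9 + 1/4*1/9 + 1/4*2/9 + 1/2*4/9 = 11/36
d_1 = (s_1=7/36, s_2=5/18, s_3=2/9, s_4=11/36)
  d_2[s_1] = 7/36*5/9 + 5/18*2/9 + 2/9*1/3 + 11/36*1/9 = 5/18
  d_2[s_2] = 7/36*1/9 + 5/18*1/3 + 2/9*1/9 + 11/36*1/3 = 13/54
  d_2[s_3] = 7/36*2/9 + 5/18*1/3 + 2/9*1/3 + 11/36*1/9 = 79/324
  d_2[s_4] = 7/36*1/9 + 5/18*1/9 + 2/9*2/9 + 11/36*4/9 = 77/324
d_2 = (s_1=5/18, s_2=13/54, s_3=79/324, s_4=77/324)
  d_3[s_1] = 5/18*5/9 + 13/54*2/9 + 79/324*1/3 + 77/324*1/9 = 230/729
  d_3[s_2] = 5/18*1/9 + 13/54*1/3 + 79/324*1/9 + 77/324*1/3 = 317/1458
  d_3[s_3] = 5/18*2/9 + 13/54*1/3 + 79/324*1/3 + 77/324*1/9 = 182/729
  d_3[s_4] = 5/18*1/9 + 13/54*1/9 + 79/324*2/9 + 77/324*4/9 = 317/1458
d_3 = (s_1=230/729, s_2=317/1458, s_3=182/729, s_4=317/1458)
  d_4[s_1] = 230/729*5/9 + 317/1458*2/9 + 182/729*1/3 + 317/1458*1/9 = 4343/13122
  d_4[s_2] = 230/729*1/9 + 317/1458*1/3 + 182/729*1/9 + 317/1458*1/3 = 1363/6561
  d_4[s_3] = 230/729*2/9 + 317/1458*1/3 + 182/729*1/3 + 317/1458*1/9 = 1640/6561
  d_4[s_4] = 230/729*1/9 + 317/1458*1/9 + 182/729*2/9 + 317/1458*4/9 = 2773/13122
d_4 = (s_1=4343/13122, s_2=1363/6561, s_3=1640/6561, s_4=2773/13122)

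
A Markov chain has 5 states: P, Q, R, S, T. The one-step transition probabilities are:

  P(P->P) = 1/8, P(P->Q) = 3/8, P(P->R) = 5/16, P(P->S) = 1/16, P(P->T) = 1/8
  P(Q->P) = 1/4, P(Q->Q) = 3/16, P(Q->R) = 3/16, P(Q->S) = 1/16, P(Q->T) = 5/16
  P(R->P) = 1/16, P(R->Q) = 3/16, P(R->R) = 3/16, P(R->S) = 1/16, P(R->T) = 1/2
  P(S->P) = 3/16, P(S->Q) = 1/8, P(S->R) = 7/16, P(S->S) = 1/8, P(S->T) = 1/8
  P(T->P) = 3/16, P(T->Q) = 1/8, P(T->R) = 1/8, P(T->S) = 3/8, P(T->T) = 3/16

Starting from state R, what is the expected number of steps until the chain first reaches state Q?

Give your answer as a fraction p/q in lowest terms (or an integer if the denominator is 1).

Answer: 5776/1055

Derivation:
Let h_i = expected steps to first reach Q from state i.
Boundary: h_Q = 0.
First-step equations for the other states:
  h_P = 1 + 1/8*h_P + 3/8*h_Q + 5/16*h_R + 1/16*h_S + 1/8*h_T
  h_R = 1 + 1/16*h_P + 3/16*h_Q + 3/16*h_R + 1/16*h_S + 1/2*h_T
  h_S = 1 + 3/16*h_P + 1/8*h_Q + 7/16*h_R + 1/8*h_S + 1/8*h_T
  h_T = 1 + 3/16*h_P + 1/8*h_Q + 1/8*h_R + 3/8*h_S + 3/16*h_T

Substituting h_Q = 0 and rearranging gives the linear system (I - Q) h = 1:
  [7/8, -5/16, -1/16, -1/8] . (h_P, h_R, h_S, h_T) = 1
  [-1/16, 13/16, -1/16, -1/2] . (h_P, h_R, h_S, h_T) = 1
  [-3/16, -7/16, 7/8, -1/8] . (h_P, h_R, h_S, h_T) = 1
  [-3/16, -1/8, -3/8, 13/16] . (h_P, h_R, h_S, h_T) = 1

Solving yields:
  h_P = 4544/1055
  h_R = 5776/1055
  h_S = 1184/211
  h_T = 5968/1055

Starting state is R, so the expected hitting time is h_R = 5776/1055.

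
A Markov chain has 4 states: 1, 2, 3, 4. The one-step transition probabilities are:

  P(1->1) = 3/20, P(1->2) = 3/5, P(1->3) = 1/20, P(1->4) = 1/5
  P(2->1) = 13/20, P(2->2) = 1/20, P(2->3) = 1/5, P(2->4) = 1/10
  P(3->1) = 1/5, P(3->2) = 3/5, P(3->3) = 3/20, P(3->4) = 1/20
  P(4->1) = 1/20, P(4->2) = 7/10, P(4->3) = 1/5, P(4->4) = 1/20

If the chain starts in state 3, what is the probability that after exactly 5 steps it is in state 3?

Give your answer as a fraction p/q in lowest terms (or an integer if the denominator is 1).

Computing P^5 by repeated multiplication:
P^1 =
  1: [3/20, 3/5, 1/20, 1/5]
  2: [13/20, 1/20, 1/5, 1/10]
  3: [1/5, 3/5, 3/20, 1/20]
  4: [1/20, 7/10, 1/5, 1/20]
P^2 =
  1: [173/400, 29/100, 7/40, 41/400]
  2: [7/40, 233/400, 37/400, 3/20]
  3: [181/400, 11/40, 13/80, 11/100]
  4: [101/200, 11/50, 73/400, 37/400]
P^3 =
  1: [587/2000, 1803/4000, 1011/8000, 207/1600]
  2: [3447/8000, 2357/8000, 1353/8000, 843/8000]
  3: [2277/8000, 1839/4000, 31/250, 1053/8000]
  4: [2079/8000, 1953/4000, 921/8000, 547/4000]
P^4 =
  1: [59001/160000, 14601/40000, 4789/32000, 373/3200]
  2: [47237/160000, 71759/160000, 10153/80000, 10349/80000]
  3: [29833/80000, 3603/10000, 24177/160000, 18509/160000]
  4: [61793/160000, 27611/80000, 12421/80000, 18143/160000]
P^5 =
  1: [210137/640000, 164357/400000, 109763/800000, 395407/3200000]
  2: [2353/6400, 1172047/3200000, 477983/3200000, 37347/320000]
  3: [1043639/3200000, 132289/320000, 17473/128000, 198323/1600000]
  4: [127597/400000, 337211/800000, 429779/3200000, 400601/3200000]

(P^5)[3 -> 3] = 17473/128000

Answer: 17473/128000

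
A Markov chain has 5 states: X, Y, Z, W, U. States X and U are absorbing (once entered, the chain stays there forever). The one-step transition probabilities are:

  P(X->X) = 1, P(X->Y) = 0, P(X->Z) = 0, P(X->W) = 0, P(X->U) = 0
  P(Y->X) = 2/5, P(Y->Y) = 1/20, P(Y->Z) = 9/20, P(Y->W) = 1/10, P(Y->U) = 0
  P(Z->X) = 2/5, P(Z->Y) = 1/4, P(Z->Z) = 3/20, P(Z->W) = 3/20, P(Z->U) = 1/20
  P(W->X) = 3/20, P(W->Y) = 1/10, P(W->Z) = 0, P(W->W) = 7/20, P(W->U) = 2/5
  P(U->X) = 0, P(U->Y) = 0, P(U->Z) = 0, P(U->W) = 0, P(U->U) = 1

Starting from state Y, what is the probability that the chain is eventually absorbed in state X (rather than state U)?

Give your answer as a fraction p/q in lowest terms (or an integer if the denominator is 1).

Let a_i = P(absorbed in X | start in state i).
Boundary conditions: a_X = 1, a_U = 0.
For each transient state i, a_i = sum_j P(i->j) * a_j:
  a_Y = 2/5*a_X + 1/20*a_Y + 9/20*a_Z + 1/10*a_W + 0*a_U
  a_Z = 2/5*a_X + 1/4*a_Y + 3/20*a_Z + 3/20*a_W + 1/20*a_U
  a_W = 3/20*a_X + 1/10*a_Y + 0*a_Z + 7/20*a_W + 2/5*a_U

Substituting a_X = 1 and a_U = 0, rearrange to (I - Q) a = r where r[i] = P(i -> X):
  [19/20, -9/20, -1/10] . (a_Y, a_Z, a_W) = 2/5
  [-1/4, 17/20, -3/20] . (a_Y, a_Z, a_W) = 2/5
  [-1/10, 0, 13/20] . (a_Y, a_Z, a_W) = 3/20

Solving yields:
  a_Y = 2887/3492
  a_Z = 2713/3492
  a_W = 625/1746

Starting state is Y, so the absorption probability is a_Y = 2887/3492.

Answer: 2887/3492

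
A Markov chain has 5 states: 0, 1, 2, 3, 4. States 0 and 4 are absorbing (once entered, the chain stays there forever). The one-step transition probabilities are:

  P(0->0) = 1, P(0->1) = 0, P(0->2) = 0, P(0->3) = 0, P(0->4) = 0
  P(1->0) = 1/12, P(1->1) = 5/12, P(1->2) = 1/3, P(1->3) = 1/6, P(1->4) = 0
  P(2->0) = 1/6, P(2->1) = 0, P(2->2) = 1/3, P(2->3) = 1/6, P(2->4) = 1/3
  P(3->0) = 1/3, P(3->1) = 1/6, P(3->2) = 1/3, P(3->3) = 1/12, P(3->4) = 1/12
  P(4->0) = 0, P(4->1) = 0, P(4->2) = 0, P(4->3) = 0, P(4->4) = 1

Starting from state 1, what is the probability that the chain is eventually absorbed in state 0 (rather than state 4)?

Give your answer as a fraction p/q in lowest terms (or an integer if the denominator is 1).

Answer: 35/64

Derivation:
Let a_i = P(absorbed in 0 | start in state i).
Boundary conditions: a_0 = 1, a_4 = 0.
For each transient state i, a_i = sum_j P(i->j) * a_j:
  a_1 = 1/12*a_0 + 5/12*a_1 + 1/3*a_2 + 1/6*a_3 + 0*a_4
  a_2 = 1/6*a_0 + 0*a_1 + 1/3*a_2 + 1/6*a_3 + 1/3*a_4
  a_3 = 1/3*a_0 + 1/6*a_1 + 1/3*a_2 + 1/12*a_3 + 1/12*a_4

Substituting a_0 = 1 and a_4 = 0, rearrange to (I - Q) a = r where r[i] = P(i -> 0):
  [7/12, -1/3, -1/6] . (a_1, a_2, a_3) = 1/12
  [0, 2/3, -1/6] . (a_1, a_2, a_3) = 1/6
  [-1/6, -1/3, 11/12] . (a_1, a_2, a_3) = 1/3

Solving yields:
  a_1 = 35/64
  a_2 = 103/256
  a_3 = 39/64

Starting state is 1, so the absorption probability is a_1 = 35/64.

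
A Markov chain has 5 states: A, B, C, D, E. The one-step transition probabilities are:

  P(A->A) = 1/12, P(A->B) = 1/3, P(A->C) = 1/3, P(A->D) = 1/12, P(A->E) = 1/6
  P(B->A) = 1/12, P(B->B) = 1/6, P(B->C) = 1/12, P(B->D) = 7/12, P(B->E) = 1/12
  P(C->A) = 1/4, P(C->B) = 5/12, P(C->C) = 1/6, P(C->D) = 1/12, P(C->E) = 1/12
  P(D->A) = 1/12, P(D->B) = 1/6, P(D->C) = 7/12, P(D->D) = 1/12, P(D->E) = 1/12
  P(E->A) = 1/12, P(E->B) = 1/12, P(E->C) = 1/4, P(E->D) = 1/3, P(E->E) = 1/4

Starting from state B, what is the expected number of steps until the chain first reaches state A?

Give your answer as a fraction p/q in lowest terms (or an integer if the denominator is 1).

Answer: 1170/149

Derivation:
Let h_i = expected steps to first reach A from state i.
Boundary: h_A = 0.
First-step equations for the other states:
  h_B = 1 + 1/12*h_A + 1/6*h_B + 1/12*h_C + 7/12*h_D + 1/12*h_E
  h_C = 1 + 1/4*h_A + 5/12*h_B + 1/6*h_C + 1/12*h_D + 1/12*h_E
  h_D = 1 + 1/12*h_A + 1/6*h_B + 7/12*h_C + 1/12*h_D + 1/12*h_E
  h_E = 1 + 1/12*h_A + 1/12*h_B + 1/4*h_C + 1/3*h_D + 1/4*h_E

Substituting h_A = 0 and rearranging gives the linear system (I - Q) h = 1:
  [5/6, -1/12, -7/12, -1/12] . (h_B, h_C, h_D, h_E) = 1
  [-5/12, 5/6, -1/12, -1/12] . (h_B, h_C, h_D, h_E) = 1
  [-1/6, -7/12, 11/12, -1/12] . (h_B, h_C, h_D, h_E) = 1
  [-1/12, -1/4, -1/3, 3/4] . (h_B, h_C, h_D, h_E) = 1

Solving yields:
  h_B = 1170/149
  h_C = 990/149
  h_D = 1110/149
  h_E = 1152/149

Starting state is B, so the expected hitting time is h_B = 1170/149.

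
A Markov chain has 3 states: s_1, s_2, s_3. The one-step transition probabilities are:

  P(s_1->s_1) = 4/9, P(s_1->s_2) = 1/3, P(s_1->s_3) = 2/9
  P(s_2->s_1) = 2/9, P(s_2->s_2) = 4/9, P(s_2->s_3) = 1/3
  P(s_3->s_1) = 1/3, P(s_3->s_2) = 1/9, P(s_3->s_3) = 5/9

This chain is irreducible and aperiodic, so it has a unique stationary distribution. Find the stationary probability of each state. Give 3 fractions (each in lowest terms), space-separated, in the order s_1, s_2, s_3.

The stationary distribution satisfies pi = pi * P, i.e.:
  pi_s_1 = 4/9*pi_s_1 + 2/9*pi_s_2 + 1/3*pi_s_3
  pi_s_2 = 1/3*pi_s_1 + 4/9*pi_s_2 + 1/9*pi_s_3
  pi_s_3 = 2/9*pi_s_1 + 1/3*pi_s_2 + 5/9*pi_s_3
with normalization: pi_s_1 + pi_s_2 + pi_s_3 = 1.

Using the first 2 balance equations plus normalization, the linear system A*pi = b is:
  [-5/9, 2/9, 1/3] . pi = 0
  [1/3, -5/9, 1/9] . pi = 0
  [1, 1, 1] . pi = 1

Solving yields:
  pi_s_1 = 17/50
  pi_s_2 = 7/25
  pi_s_3 = 19/50

Verification (pi * P):
  17/50*4/9 + 7/25*2/9 + 19/50*1/3 = 17/50 = pi_s_1  (ok)
  17/50*1/3 + 7/25*4/9 + 19/50*1/9 = 7/25 = pi_s_2  (ok)
  17/50*2/9 + 7/25*1/3 + 19/50*5/9 = 19/50 = pi_s_3  (ok)

Answer: 17/50 7/25 19/50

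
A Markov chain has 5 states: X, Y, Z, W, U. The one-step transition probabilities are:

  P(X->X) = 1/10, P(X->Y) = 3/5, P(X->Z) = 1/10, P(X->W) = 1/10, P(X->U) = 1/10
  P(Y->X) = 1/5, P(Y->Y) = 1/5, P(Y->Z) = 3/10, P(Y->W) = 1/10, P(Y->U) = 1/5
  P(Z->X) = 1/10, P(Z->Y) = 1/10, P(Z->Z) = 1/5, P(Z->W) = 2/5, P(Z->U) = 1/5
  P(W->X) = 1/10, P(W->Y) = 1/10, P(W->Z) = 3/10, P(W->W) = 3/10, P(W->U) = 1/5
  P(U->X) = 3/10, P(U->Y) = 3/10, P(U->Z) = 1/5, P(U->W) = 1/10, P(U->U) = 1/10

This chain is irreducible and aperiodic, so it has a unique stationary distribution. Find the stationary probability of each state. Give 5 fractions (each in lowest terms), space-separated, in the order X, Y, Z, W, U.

Answer: 30/191 45/191 481/2101 443/2101 32/191

Derivation:
The stationary distribution satisfies pi = pi * P, i.e.:
  pi_X = 1/10*pi_X + 1/5*pi_Y + 1/10*pi_Z + 1/10*pi_W + 3/10*pi_U
  pi_Y = 3/5*pi_X + 1/5*pi_Y + 1/10*pi_Z + 1/10*pi_W + 3/10*pi_U
  pi_Z = 1/10*pi_X + 3/10*pi_Y + 1/5*pi_Z + 3/10*pi_W + 1/5*pi_U
  pi_W = 1/10*pi_X + 1/10*pi_Y + 2/5*pi_Z + 3/10*pi_W + 1/10*pi_U
  pi_U = 1/10*pi_X + 1/5*pi_Y + 1/5*pi_Z + 1/5*pi_W + 1/10*pi_U
with normalization: pi_X + pi_Y + pi_Z + pi_W + pi_U = 1.

Using the first 4 balance equations plus normalization, the linear system A*pi = b is:
  [-9/10, 1/5, 1/10, 1/10, 3/10] . pi = 0
  [3/5, -4/5, 1/10, 1/10, 3/10] . pi = 0
  [1/10, 3/10, -4/5, 3/10, 1/5] . pi = 0
  [1/10, 1/10, 2/5, -7/10, 1/10] . pi = 0
  [1, 1, 1, 1, 1] . pi = 1

Solving yields:
  pi_X = 30/191
  pi_Y = 45/191
  pi_Z = 481/2101
  pi_W = 443/2101
  pi_U = 32/191

Verification (pi * P):
  30/191*1/10 + 45/191*1/5 + 481/2101*1/10 + 443/2101*1/10 + 32/191*3/10 = 30/191 = pi_X  (ok)
  30/191*3/5 + 45/191*1/5 + 481/2101*1/10 + 443/2101*1/10 + 32/191*3/10 = 45/191 = pi_Y  (ok)
  30/191*1/10 + 45/191*3/10 + 481/2101*1/5 + 443/2101*3/10 + 32/191*1/5 = 481/2101 = pi_Z  (ok)
  30/191*1/10 + 45/191*1/10 + 481/2101*2/5 + 443/2101*3/10 + 32/191*1/10 = 443/2101 = pi_W  (ok)
  30/191*1/10 + 45/191*1/5 + 481/2101*1/5 + 443/2101*1/5 + 32/191*1/10 = 32/191 = pi_U  (ok)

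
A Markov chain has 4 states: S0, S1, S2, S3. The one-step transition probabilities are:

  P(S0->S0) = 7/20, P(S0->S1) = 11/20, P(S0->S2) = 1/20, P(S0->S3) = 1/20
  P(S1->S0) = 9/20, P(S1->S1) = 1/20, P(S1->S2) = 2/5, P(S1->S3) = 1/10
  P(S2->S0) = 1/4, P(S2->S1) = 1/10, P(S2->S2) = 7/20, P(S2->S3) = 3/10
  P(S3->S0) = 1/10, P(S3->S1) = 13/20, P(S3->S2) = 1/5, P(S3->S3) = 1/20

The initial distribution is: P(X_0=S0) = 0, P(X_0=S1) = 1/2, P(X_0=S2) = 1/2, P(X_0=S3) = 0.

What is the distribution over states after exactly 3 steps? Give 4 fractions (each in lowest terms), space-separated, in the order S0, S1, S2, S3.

Answer: 2621/8000 4551/16000 4241/16000 983/8000

Derivation:
Propagating the distribution step by step (d_{t+1} = d_t * P):
d_0 = (S0=0, S1=1/2, S2=1/2, S3=0)
  d_1[S0] = 0*7/20 + 1/2*9/20 + 1/2*1/4 + 0*1/10 = 7/20
  d_1[S1] = 0*11/20 + 1/2*1/20 + 1/2*1/10 + 0*13/20 = 3/40
  d_1[S2] = 0*1/20 + 1/2*2/5 + 1/2*7/20 + 0*1/5 = 3/8
  d_1[S3] = 0*1/20 + 1/2*1/10 + 1/2*3/10 + 0*1/20 = 1/5
d_1 = (S0=7/20, S1=3/40, S2=3/8, S3=1/5)
  d_2[S0] = 7/20*7/20 + 3/40*9/20 + 3/8*1/4 + 1/5*1/10 = 27/100
  d_2[S1] = 7/20*11/20 + 3/40*1/20 + 3/8*1/10 + 1/5*13/20 = 291/800
  d_2[S2] = 7/20*1/20 + 3/40*2/5 + 3/8*7/20 + 1/5*1/5 = 7/32
  d_2[S3] = 7/20*1/20 + 3/40*1/10 + 3/8*3/10 + 1/5*1/20 = 59/400
d_2 = (S0=27/100, S1=291/800, S2=7/32, S3=59/400)
  d_3[S0] = 27/100*7/20 + 291/800*9/20 + 7/32*1/4 + 59/400*1/10 = 2621/8000
  d_3[S1] = 27/100*11/20 + 291/800*1/20 + 7/32*1/10 + 59/400*13/20 = 4551/16000
  d_3[S2] = 27/100*1/20 + 291/800*2/5 + 7/32*7/20 + 59/400*1/5 = 4241/16000
  d_3[S3] = 27/100*1/20 + 291/800*1/10 + 7/32*3/10 + 59/400*1/20 = 983/8000
d_3 = (S0=2621/8000, S1=4551/16000, S2=4241/16000, S3=983/8000)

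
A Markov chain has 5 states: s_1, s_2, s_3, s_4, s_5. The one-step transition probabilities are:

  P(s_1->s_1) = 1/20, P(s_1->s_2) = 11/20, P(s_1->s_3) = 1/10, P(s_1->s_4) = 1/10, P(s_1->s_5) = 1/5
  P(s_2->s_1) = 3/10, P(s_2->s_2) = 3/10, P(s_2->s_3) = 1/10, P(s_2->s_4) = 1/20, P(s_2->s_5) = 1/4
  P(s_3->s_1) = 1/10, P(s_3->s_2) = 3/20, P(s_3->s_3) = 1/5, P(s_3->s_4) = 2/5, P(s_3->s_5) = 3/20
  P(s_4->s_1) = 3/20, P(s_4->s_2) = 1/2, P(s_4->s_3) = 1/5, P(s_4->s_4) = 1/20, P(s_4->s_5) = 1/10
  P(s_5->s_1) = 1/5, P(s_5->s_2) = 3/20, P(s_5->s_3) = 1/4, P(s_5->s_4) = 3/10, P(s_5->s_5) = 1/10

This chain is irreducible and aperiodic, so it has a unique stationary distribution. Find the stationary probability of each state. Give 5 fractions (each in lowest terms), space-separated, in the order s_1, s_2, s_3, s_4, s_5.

The stationary distribution satisfies pi = pi * P, i.e.:
  pi_s_1 = 1/20*pi_s_1 + 3/10*pi_s_2 + 1/10*pi_s_3 + 3/20*pi_s_4 + 1/5*pi_s_5
  pi_s_2 = 11/20*pi_s_1 + 3/10*pi_s_2 + 3/20*pi_s_3 + 1/2*pi_s_4 + 3/20*pi_s_5
  pi_s_3 = 1/10*pi_s_1 + 1/10*pi_s_2 + 1/5*pi_s_3 + 1/5*pi_s_4 + 1/4*pi_s_5
  pi_s_4 = 1/10*pi_s_1 + 1/20*pi_s_2 + 2/5*pi_s_3 + 1/20*pi_s_4 + 3/10*pi_s_5
  pi_s_5 = 1/5*pi_s_1 + 1/4*pi_s_2 + 3/20*pi_s_3 + 1/10*pi_s_4 + 1/10*pi_s_5
with normalization: pi_s_1 + pi_s_2 + pi_s_3 + pi_s_4 + pi_s_5 = 1.

Using the first 4 balance equations plus normalization, the linear system A*pi = b is:
  [-19/20, 3/10, 1/10, 3/20, 1/5] . pi = 0
  [11/20, -7/10, 3/20, 1/2, 3/20] . pi = 0
  [1/10, 1/10, -4/5, 1/5, 1/4] . pi = 0
  [1/10, 1/20, 2/5, -19/20, 3/10] . pi = 0
  [1, 1, 1, 1, 1] . pi = 1

Solving yields:
  pi_s_1 = 12769/70254
  pi_s_2 = 22981/70254
  pi_s_3 = 3697/23418
  pi_s_4 = 3703/23418
  pi_s_5 = 6152/35127

Verification (pi * P):
  12769/70254*1/20 + 22981/70254*3/10 + 3697/23418*1/10 + 3703/23418*3/20 + 6152/35127*1/5 = 12769/70254 = pi_s_1  (ok)
  12769/70254*11/20 + 22981/70254*3/10 + 3697/23418*3/20 + 3703/23418*1/2 + 6152/35127*3/20 = 22981/70254 = pi_s_2  (ok)
  12769/70254*1/10 + 22981/70254*1/10 + 3697/23418*1/5 + 3703/23418*1/5 + 6152/35127*1/4 = 3697/23418 = pi_s_3  (ok)
  12769/70254*1/10 + 22981/70254*1/20 + 3697/23418*2/5 + 3703/23418*1/20 + 6152/35127*3/10 = 3703/23418 = pi_s_4  (ok)
  12769/70254*1/5 + 22981/70254*1/4 + 3697/23418*3/20 + 3703/23418*1/10 + 6152/35127*1/10 = 6152/35127 = pi_s_5  (ok)

Answer: 12769/70254 22981/70254 3697/23418 3703/23418 6152/35127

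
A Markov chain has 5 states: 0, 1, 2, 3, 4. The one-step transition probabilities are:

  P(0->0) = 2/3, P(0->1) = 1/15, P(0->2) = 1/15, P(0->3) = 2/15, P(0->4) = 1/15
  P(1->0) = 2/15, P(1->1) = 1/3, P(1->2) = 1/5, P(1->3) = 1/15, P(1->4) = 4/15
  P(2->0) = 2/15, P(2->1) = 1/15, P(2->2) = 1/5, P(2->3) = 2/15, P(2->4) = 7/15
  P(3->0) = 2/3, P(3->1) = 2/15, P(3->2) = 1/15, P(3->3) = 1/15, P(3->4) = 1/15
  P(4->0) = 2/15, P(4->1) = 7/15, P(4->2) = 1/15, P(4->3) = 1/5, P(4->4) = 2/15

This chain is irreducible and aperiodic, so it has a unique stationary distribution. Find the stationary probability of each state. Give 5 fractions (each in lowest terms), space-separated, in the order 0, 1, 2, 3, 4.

Answer: 11626/27267 5119/27267 2885/27267 3356/27267 1427/9089

Derivation:
The stationary distribution satisfies pi = pi * P, i.e.:
  pi_0 = 2/3*pi_0 + 2/15*pi_1 + 2/15*pi_2 + 2/3*pi_3 + 2/15*pi_4
  pi_1 = 1/15*pi_0 + 1/3*pi_1 + 1/15*pi_2 + 2/15*pi_3 + 7/15*pi_4
  pi_2 = 1/15*pi_0 + 1/5*pi_1 + 1/5*pi_2 + 1/15*pi_3 + 1/15*pi_4
  pi_3 = 2/15*pi_0 + 1/15*pi_1 + 2/15*pi_2 + 1/15*pi_3 + 1/5*pi_4
  pi_4 = 1/15*pi_0 + 4/15*pi_1 + 7/15*pi_2 + 1/15*pi_3 + 2/15*pi_4
with normalization: pi_0 + pi_1 + pi_2 + pi_3 + pi_4 = 1.

Using the first 4 balance equations plus normalization, the linear system A*pi = b is:
  [-1/3, 2/15, 2/15, 2/3, 2/15] . pi = 0
  [1/15, -2/3, 1/15, 2/15, 7/15] . pi = 0
  [1/15, 1/5, -4/5, 1/15, 1/15] . pi = 0
  [2/15, 1/15, 2/15, -14/15, 1/5] . pi = 0
  [1, 1, 1, 1, 1] . pi = 1

Solving yields:
  pi_0 = 11626/27267
  pi_1 = 5119/27267
  pi_2 = 2885/27267
  pi_3 = 3356/27267
  pi_4 = 1427/9089

Verification (pi * P):
  11626/27267*2/3 + 5119/27267*2/15 + 2885/27267*2/15 + 3356/27267*2/3 + 1427/9089*2/15 = 11626/27267 = pi_0  (ok)
  11626/27267*1/15 + 5119/27267*1/3 + 2885/27267*1/15 + 3356/27267*2/15 + 1427/9089*7/15 = 5119/27267 = pi_1  (ok)
  11626/27267*1/15 + 5119/27267*1/5 + 2885/27267*1/5 + 3356/27267*1/15 + 1427/9089*1/15 = 2885/27267 = pi_2  (ok)
  11626/27267*2/15 + 5119/27267*1/15 + 2885/27267*2/15 + 3356/27267*1/15 + 1427/9089*1/5 = 3356/27267 = pi_3  (ok)
  11626/27267*1/15 + 5119/27267*4/15 + 2885/27267*7/15 + 3356/27267*1/15 + 1427/9089*2/15 = 1427/9089 = pi_4  (ok)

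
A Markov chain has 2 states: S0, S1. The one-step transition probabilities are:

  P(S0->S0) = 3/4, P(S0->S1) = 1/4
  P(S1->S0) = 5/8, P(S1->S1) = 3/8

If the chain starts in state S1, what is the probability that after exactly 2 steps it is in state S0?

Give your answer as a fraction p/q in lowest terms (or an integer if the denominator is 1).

Answer: 45/64

Derivation:
Computing P^2 by repeated multiplication:
P^1 =
  S0: [3/4, 1/4]
  S1: [5/8, 3/8]
P^2 =
  S0: [23/32, 9/32]
  S1: [45/64, 19/64]

(P^2)[S1 -> S0] = 45/64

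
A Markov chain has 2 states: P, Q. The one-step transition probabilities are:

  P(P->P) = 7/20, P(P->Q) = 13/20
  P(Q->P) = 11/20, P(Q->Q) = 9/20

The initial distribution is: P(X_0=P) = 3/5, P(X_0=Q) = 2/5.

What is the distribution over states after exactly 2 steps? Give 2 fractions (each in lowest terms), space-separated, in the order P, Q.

Answer: 58/125 67/125

Derivation:
Propagating the distribution step by step (d_{t+1} = d_t * P):
d_0 = (P=3/5, Q=2/5)
  d_1[P] = 3/5*7/20 + 2/5*11/20 = 43/100
  d_1[Q] = 3/5*13/20 + 2/5*9/20 = 57/100
d_1 = (P=43/100, Q=57/100)
  d_2[P] = 43/100*7/20 + 57/100*11/20 = 58/125
  d_2[Q] = 43/100*13/20 + 57/100*9/20 = 67/125
d_2 = (P=58/125, Q=67/125)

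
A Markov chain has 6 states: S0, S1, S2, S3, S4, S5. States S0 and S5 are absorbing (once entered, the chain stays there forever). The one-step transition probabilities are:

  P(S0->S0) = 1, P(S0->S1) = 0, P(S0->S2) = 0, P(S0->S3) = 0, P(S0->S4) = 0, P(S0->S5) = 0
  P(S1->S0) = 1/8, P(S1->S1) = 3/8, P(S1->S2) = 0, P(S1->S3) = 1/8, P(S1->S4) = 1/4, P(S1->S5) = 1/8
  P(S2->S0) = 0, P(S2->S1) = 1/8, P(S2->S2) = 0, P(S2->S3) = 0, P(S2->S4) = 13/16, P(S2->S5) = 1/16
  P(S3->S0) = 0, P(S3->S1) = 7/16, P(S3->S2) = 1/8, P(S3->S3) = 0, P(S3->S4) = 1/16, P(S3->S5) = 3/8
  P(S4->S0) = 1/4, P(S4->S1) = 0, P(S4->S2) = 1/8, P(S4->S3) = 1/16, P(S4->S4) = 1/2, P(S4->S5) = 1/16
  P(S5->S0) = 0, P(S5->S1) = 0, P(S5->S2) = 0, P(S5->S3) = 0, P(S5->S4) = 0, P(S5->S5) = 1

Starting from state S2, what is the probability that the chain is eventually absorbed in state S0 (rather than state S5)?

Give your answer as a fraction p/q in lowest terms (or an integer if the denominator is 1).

Answer: 881/1368

Derivation:
Let a_i = P(absorbed in S0 | start in state i).
Boundary conditions: a_S0 = 1, a_S5 = 0.
For each transient state i, a_i = sum_j P(i->j) * a_j:
  a_S1 = 1/8*a_S0 + 3/8*a_S1 + 0*a_S2 + 1/8*a_S3 + 1/4*a_S4 + 1/8*a_S5
  a_S2 = 0*a_S0 + 1/8*a_S1 + 0*a_S2 + 0*a_S3 + 13/16*a_S4 + 1/16*a_S5
  a_S3 = 0*a_S0 + 7/16*a_S1 + 1/8*a_S2 + 0*a_S3 + 1/16*a_S4 + 3/8*a_S5
  a_S4 = 1/4*a_S0 + 0*a_S1 + 1/8*a_S2 + 1/16*a_S3 + 1/2*a_S4 + 1/16*a_S5

Substituting a_S0 = 1 and a_S5 = 0, rearrange to (I - Q) a = r where r[i] = P(i -> S0):
  [5/8, 0, -1/8, -1/4] . (a_S1, a_S2, a_S3, a_S4) = 1/8
  [-1/8, 1, 0, -13/16] . (a_S1, a_S2, a_S3, a_S4) = 0
  [-7/16, -1/8, 1, -1/16] . (a_S1, a_S2, a_S3, a_S4) = 0
  [0, -1/8, -1/16, 1/2] . (a_S1, a_S2, a_S3, a_S4) = 1/4

Solving yields:
  a_S1 = 1903/3420
  a_S2 = 881/1368
  a_S3 = 1259/3420
  a_S4 = 403/570

Starting state is S2, so the absorption probability is a_S2 = 881/1368.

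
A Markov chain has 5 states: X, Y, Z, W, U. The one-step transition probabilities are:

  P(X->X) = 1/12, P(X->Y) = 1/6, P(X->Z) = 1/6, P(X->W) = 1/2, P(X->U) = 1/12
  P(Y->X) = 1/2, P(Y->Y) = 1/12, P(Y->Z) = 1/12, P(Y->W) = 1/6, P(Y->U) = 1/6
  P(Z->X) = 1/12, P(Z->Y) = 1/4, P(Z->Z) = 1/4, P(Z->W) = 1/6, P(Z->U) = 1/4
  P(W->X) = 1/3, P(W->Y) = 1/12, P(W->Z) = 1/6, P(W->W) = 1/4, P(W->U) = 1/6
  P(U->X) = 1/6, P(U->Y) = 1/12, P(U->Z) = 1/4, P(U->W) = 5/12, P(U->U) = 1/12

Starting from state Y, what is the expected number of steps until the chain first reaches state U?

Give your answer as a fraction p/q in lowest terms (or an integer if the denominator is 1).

Let h_i = expected steps to first reach U from state i.
Boundary: h_U = 0.
First-step equations for the other states:
  h_X = 1 + 1/12*h_X + 1/6*h_Y + 1/6*h_Z + 1/2*h_W + 1/12*h_U
  h_Y = 1 + 1/2*h_X + 1/12*h_Y + 1/12*h_Z + 1/6*h_W + 1/6*h_U
  h_Z = 1 + 1/12*h_X + 1/4*h_Y + 1/4*h_Z + 1/6*h_W + 1/4*h_U
  h_W = 1 + 1/3*h_X + 1/12*h_Y + 1/6*h_Z + 1/4*h_W + 1/6*h_U

Substituting h_U = 0 and rearranging gives the linear system (I - Q) h = 1:
  [11/12, -1/6, -1/6, -1/2] . (h_X, h_Y, h_Z, h_W) = 1
  [-1/2, 11/12, -1/12, -1/6] . (h_X, h_Y, h_Z, h_W) = 1
  [-1/12, -1/4, 3/4, -1/6] . (h_X, h_Y, h_Z, h_W) = 1
  [-1/3, -1/12, -1/6, 3/4] . (h_X, h_Y, h_Z, h_W) = 1

Solving yields:
  h_X = 848/127
  h_Y = 810/127
  h_Z = 710/127
  h_W = 794/127

Starting state is Y, so the expected hitting time is h_Y = 810/127.

Answer: 810/127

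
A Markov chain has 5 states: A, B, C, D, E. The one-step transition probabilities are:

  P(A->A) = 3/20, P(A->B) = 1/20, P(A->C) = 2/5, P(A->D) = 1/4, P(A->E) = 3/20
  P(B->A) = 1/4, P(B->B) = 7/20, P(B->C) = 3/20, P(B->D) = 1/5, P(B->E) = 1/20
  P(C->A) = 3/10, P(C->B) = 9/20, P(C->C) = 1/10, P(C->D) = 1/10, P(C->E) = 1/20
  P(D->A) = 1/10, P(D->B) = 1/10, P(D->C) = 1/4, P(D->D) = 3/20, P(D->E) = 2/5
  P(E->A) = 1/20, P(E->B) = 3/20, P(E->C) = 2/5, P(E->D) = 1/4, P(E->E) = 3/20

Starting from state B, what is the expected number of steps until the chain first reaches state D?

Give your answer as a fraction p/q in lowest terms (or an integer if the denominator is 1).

Let h_i = expected steps to first reach D from state i.
Boundary: h_D = 0.
First-step equations for the other states:
  h_A = 1 + 3/20*h_A + 1/20*h_B + 2/5*h_C + 1/4*h_D + 3/20*h_E
  h_B = 1 + 1/4*h_A + 7/20*h_B + 3/20*h_C + 1/5*h_D + 1/20*h_E
  h_C = 1 + 3/10*h_A + 9/20*h_B + 1/10*h_C + 1/10*h_D + 1/20*h_E
  h_E = 1 + 1/20*h_A + 3/20*h_B + 2/5*h_C + 1/4*h_D + 3/20*h_E

Substituting h_D = 0 and rearranging gives the linear system (I - Q) h = 1:
  [17/20, -1/20, -2/5, -3/20] . (h_A, h_B, h_C, h_E) = 1
  [-1/4, 13/20, -3/20, -1/20] . (h_A, h_B, h_C, h_E) = 1
  [-3/10, -9/20, 9/10, -1/20] . (h_A, h_B, h_C, h_E) = 1
  [-1/20, -3/20, -2/5, 17/20] . (h_A, h_B, h_C, h_E) = 1

Solving yields:
  h_A = 16328/3247
  h_B = 16768/3247
  h_C = 18344/3247
  h_E = 16372/3247

Starting state is B, so the expected hitting time is h_B = 16768/3247.

Answer: 16768/3247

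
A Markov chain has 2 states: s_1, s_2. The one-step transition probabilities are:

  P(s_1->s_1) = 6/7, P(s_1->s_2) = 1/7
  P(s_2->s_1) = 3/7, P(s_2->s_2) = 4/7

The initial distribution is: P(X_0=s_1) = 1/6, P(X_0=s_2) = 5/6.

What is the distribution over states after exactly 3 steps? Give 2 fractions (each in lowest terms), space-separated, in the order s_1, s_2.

Propagating the distribution step by step (d_{t+1} = d_t * P):
d_0 = (s_1=1/6, s_2=5/6)
  d_1[s_1] = 1/6*6/7 + 5/6*3/7 = 1/2
  d_1[s_2] = 1/6*1/7 + 5/6*4/7 = 1/2
d_1 = (s_1=1/2, s_2=1/2)
  d_2[s_1] = 1/2*6/7 + 1/2*3/7 = 9/14
  d_2[s_2] = 1/2*1/7 + 1/2*4/7 = 5/14
d_2 = (s_1=9/14, s_2=5/14)
  d_3[s_1] = 9/14*6/7 + 5/14*3/7 = 69/98
  d_3[s_2] = 9/14*1/7 + 5/14*4/7 = 29/98
d_3 = (s_1=69/98, s_2=29/98)

Answer: 69/98 29/98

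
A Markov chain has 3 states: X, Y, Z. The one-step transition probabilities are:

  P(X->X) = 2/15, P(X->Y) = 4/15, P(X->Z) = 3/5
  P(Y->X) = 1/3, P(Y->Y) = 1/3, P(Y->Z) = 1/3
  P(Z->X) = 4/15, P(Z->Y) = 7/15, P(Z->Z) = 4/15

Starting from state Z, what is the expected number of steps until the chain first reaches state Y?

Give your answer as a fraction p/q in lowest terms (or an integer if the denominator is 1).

Let h_i = expected steps to first reach Y from state i.
Boundary: h_Y = 0.
First-step equations for the other states:
  h_X = 1 + 2/15*h_X + 4/15*h_Y + 3/5*h_Z
  h_Z = 1 + 4/15*h_X + 7/15*h_Y + 4/15*h_Z

Substituting h_Y = 0 and rearranging gives the linear system (I - Q) h = 1:
  [13/15, -3/5] . (h_X, h_Z) = 1
  [-4/15, 11/15] . (h_X, h_Z) = 1

Solving yields:
  h_X = 300/107
  h_Z = 255/107

Starting state is Z, so the expected hitting time is h_Z = 255/107.

Answer: 255/107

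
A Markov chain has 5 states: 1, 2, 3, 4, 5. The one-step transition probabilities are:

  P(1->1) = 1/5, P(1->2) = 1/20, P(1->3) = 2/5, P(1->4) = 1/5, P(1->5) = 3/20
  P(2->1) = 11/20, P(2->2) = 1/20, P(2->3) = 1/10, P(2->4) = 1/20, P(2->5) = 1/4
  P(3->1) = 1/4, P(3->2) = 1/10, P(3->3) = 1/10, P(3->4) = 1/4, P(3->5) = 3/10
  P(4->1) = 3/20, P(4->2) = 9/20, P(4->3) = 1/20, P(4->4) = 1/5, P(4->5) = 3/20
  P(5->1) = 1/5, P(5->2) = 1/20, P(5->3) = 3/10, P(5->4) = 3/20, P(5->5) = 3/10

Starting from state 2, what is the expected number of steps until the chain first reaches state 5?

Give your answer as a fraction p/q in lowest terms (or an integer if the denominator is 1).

Answer: 105540/22333

Derivation:
Let h_i = expected steps to first reach 5 from state i.
Boundary: h_5 = 0.
First-step equations for the other states:
  h_1 = 1 + 1/5*h_1 + 1/20*h_2 + 2/5*h_3 + 1/5*h_4 + 3/20*h_5
  h_2 = 1 + 11/20*h_1 + 1/20*h_2 + 1/10*h_3 + 1/20*h_4 + 1/4*h_5
  h_3 = 1 + 1/4*h_1 + 1/10*h_2 + 1/10*h_3 + 1/4*h_4 + 3/10*h_5
  h_4 = 1 + 3/20*h_1 + 9/20*h_2 + 1/20*h_3 + 1/5*h_4 + 3/20*h_5

Substituting h_5 = 0 and rearranging gives the linear system (I - Q) h = 1:
  [4/5, -1/20, -2/5, -1/5] . (h_1, h_2, h_3, h_4) = 1
  [-11/20, 19/20, -1/10, -1/20] . (h_1, h_2, h_3, h_4) = 1
  [-1/4, -1/10, 9/10, -1/4] . (h_1, h_2, h_3, h_4) = 1
  [-3/20, -9/20, -1/20, 4/5] . (h_1, h_2, h_3, h_4) = 1

Solving yields:
  h_1 = 113110/22333
  h_2 = 105540/22333
  h_3 = 99830/22333
  h_4 = 114730/22333

Starting state is 2, so the expected hitting time is h_2 = 105540/22333.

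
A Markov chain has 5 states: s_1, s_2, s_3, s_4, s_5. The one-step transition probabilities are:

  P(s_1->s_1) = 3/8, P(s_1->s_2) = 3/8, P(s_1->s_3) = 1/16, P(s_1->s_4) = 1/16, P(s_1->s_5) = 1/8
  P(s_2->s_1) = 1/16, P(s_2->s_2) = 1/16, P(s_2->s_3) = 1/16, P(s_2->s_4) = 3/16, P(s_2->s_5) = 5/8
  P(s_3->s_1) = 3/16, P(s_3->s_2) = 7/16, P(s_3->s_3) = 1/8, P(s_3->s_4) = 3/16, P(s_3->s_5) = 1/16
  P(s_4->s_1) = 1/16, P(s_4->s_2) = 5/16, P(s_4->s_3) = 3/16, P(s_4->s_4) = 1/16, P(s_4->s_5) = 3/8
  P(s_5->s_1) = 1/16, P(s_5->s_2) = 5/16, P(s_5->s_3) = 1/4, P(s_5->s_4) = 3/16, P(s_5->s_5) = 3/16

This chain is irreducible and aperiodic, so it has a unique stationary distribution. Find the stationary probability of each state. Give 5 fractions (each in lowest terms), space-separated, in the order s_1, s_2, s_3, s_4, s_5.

The stationary distribution satisfies pi = pi * P, i.e.:
  pi_s_1 = 3/8*pi_s_1 + 1/16*pi_s_2 + 3/16*pi_s_3 + 1/16*pi_s_4 + 1/16*pi_s_5
  pi_s_2 = 3/8*pi_s_1 + 1/16*pi_s_2 + 7/16*pi_s_3 + 5/16*pi_s_4 + 5/16*pi_s_5
  pi_s_3 = 1/16*pi_s_1 + 1/16*pi_s_2 + 1/8*pi_s_3 + 3/16*pi_s_4 + 1/4*pi_s_5
  pi_s_4 = 1/16*pi_s_1 + 3/16*pi_s_2 + 3/16*pi_s_3 + 1/16*pi_s_4 + 3/16*pi_s_5
  pi_s_5 = 1/8*pi_s_1 + 5/8*pi_s_2 + 1/16*pi_s_3 + 3/8*pi_s_4 + 3/16*pi_s_5
with normalization: pi_s_1 + pi_s_2 + pi_s_3 + pi_s_4 + pi_s_5 = 1.

Using the first 4 balance equations plus normalization, the linear system A*pi = b is:
  [-5/8, 1/16, 3/16, 1/16, 1/16] . pi = 0
  [3/8, -15/16, 7/16, 5/16, 5/16] . pi = 0
  [1/16, 1/16, -7/8, 3/16, 1/4] . pi = 0
  [1/16, 3/16, 3/16, -15/16, 3/16] . pi = 0
  [1, 1, 1, 1, 1] . pi = 1

Solving yields:
  pi_s_1 = 1101/9332
  pi_s_2 = 2527/9332
  pi_s_3 = 2779/18664
  pi_s_4 = 1433/9332
  pi_s_5 = 5763/18664

Verification (pi * P):
  1101/9332*3/8 + 2527/9332*1/16 + 2779/18664*3/16 + 1433/9332*1/16 + 5763/18664*1/16 = 1101/9332 = pi_s_1  (ok)
  1101/9332*3/8 + 2527/9332*1/16 + 2779/18664*7/16 + 1433/9332*5/16 + 5763/18664*5/16 = 2527/9332 = pi_s_2  (ok)
  1101/9332*1/16 + 2527/9332*1/16 + 2779/18664*1/8 + 1433/9332*3/16 + 5763/18664*1/4 = 2779/18664 = pi_s_3  (ok)
  1101/9332*1/16 + 2527/9332*3/16 + 2779/18664*3/16 + 1433/9332*1/16 + 5763/18664*3/16 = 1433/9332 = pi_s_4  (ok)
  1101/9332*1/8 + 2527/9332*5/8 + 2779/18664*1/16 + 1433/9332*3/8 + 5763/18664*3/16 = 5763/18664 = pi_s_5  (ok)

Answer: 1101/9332 2527/9332 2779/18664 1433/9332 5763/18664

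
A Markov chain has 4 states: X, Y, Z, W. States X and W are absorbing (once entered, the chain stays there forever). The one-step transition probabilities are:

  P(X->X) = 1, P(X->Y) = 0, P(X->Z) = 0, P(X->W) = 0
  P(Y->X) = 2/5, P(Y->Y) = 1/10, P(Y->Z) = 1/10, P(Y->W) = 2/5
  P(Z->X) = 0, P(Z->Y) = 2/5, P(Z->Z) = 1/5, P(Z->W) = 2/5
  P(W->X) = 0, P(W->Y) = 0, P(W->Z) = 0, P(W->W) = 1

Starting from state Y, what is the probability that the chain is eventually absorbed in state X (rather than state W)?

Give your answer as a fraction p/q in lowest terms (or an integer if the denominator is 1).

Answer: 8/17

Derivation:
Let a_i = P(absorbed in X | start in state i).
Boundary conditions: a_X = 1, a_W = 0.
For each transient state i, a_i = sum_j P(i->j) * a_j:
  a_Y = 2/5*a_X + 1/10*a_Y + 1/10*a_Z + 2/5*a_W
  a_Z = 0*a_X + 2/5*a_Y + 1/5*a_Z + 2/5*a_W

Substituting a_X = 1 and a_W = 0, rearrange to (I - Q) a = r where r[i] = P(i -> X):
  [9/10, -1/10] . (a_Y, a_Z) = 2/5
  [-2/5, 4/5] . (a_Y, a_Z) = 0

Solving yields:
  a_Y = 8/17
  a_Z = 4/17

Starting state is Y, so the absorption probability is a_Y = 8/17.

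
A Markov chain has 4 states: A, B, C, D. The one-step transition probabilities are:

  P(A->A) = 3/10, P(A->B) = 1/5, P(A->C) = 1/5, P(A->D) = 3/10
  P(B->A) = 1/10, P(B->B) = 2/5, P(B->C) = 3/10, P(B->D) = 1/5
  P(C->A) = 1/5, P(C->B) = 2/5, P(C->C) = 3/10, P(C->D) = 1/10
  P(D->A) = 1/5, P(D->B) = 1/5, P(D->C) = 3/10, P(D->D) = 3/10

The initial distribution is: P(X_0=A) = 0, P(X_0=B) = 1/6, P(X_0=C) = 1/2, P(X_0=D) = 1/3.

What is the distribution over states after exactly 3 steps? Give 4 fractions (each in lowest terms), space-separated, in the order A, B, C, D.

Answer: 223/1200 193/600 563/2000 211/1000

Derivation:
Propagating the distribution step by step (d_{t+1} = d_t * P):
d_0 = (A=0, B=1/6, C=1/2, D=1/3)
  d_1[A] = 0*3/10 + 1/6*1/10 + 1/2*1/5 + 1/3*1/5 = 11/60
  d_1[B] = 0*1/5 + 1/6*2/5 + 1/2*2/5 + 1/3*1/5 = 1/3
  d_1[C] = 0*1/5 + 1/6*3/10 + 1/2*3/10 + 1/3*3/10 = 3/10
  d_1[D] = 0*3/10 + 1/6*1/5 + 1/2*1/10 + 1/3*3/10 = 11/60
d_1 = (A=11/60, B=1/3, C=3/10, D=11/60)
  d_2[A] = 11/60*3/10 + 1/3*1/10 + 3/10*1/5 + 11/60*1/5 = 37/200
  d_2[B] = 11/60*1/5 + 1/3*2/5 + 3/10*2/5 + 11/60*1/5 = 49/150
  d_2[C] = 11/60*1/5 + 1/3*3/10 + 3/10*3/10 + 11/60*3/10 = 169/600
  d_2[D] = 11/60*3/10 + 1/3*1/5 + 3/10*1/10 + 11/60*3/10 = 31/150
d_2 = (A=37/200, B=49/150, C=169/600, D=31/150)
  d_3[A] = 37/200*3/10 + 49/150*1/10 + 169/600*1/5 + 31/150*1/5 = 223/1200
  d_3[B] = 37/200*1/5 + 49/150*2/5 + 169/600*2/5 + 31/150*1/5 = 193/600
  d_3[C] = 37/200*1/5 + 49/150*3/10 + 169/600*3/10 + 31/150*3/10 = 563/2000
  d_3[D] = 37/200*3/10 + 49/150*1/5 + 169/600*1/10 + 31/150*3/10 = 211/1000
d_3 = (A=223/1200, B=193/600, C=563/2000, D=211/1000)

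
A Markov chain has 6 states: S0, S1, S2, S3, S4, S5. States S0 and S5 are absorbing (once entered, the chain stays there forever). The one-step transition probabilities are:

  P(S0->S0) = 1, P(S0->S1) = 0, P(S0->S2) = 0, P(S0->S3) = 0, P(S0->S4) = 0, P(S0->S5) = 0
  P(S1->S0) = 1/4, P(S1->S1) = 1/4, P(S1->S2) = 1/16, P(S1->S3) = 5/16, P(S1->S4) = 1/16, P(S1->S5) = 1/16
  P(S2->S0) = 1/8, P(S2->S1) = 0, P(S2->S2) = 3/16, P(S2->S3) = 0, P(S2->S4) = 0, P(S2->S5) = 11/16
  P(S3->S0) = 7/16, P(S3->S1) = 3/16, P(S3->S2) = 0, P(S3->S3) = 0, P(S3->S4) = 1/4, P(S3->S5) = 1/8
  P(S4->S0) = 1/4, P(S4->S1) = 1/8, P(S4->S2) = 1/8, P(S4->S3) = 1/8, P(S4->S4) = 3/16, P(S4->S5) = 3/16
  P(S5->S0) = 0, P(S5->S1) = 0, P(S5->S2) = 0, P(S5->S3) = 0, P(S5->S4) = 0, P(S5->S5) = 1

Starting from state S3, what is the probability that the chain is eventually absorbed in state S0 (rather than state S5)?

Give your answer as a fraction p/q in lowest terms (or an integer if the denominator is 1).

Answer: 19408/27651

Derivation:
Let a_i = P(absorbed in S0 | start in state i).
Boundary conditions: a_S0 = 1, a_S5 = 0.
For each transient state i, a_i = sum_j P(i->j) * a_j:
  a_S1 = 1/4*a_S0 + 1/4*a_S1 + 1/16*a_S2 + 5/16*a_S3 + 1/16*a_S4 + 1/16*a_S5
  a_S2 = 1/8*a_S0 + 0*a_S1 + 3/16*a_S2 + 0*a_S3 + 0*a_S4 + 11/16*a_S5
  a_S3 = 7/16*a_S0 + 3/16*a_S1 + 0*a_S2 + 0*a_S3 + 1/4*a_S4 + 1/8*a_S5
  a_S4 = 1/4*a_S0 + 1/8*a_S1 + 1/8*a_S2 + 1/8*a_S3 + 3/16*a_S4 + 3/16*a_S5

Substituting a_S0 = 1 and a_S5 = 0, rearrange to (I - Q) a = r where r[i] = P(i -> S0):
  [3/4, -1/16, -5/16, -1/16] . (a_S1, a_S2, a_S3, a_S4) = 1/4
  [0, 13/16, 0, 0] . (a_S1, a_S2, a_S3, a_S4) = 1/8
  [-3/16, 0, 1, -1/4] . (a_S1, a_S2, a_S3, a_S4) = 7/16
  [-1/8, -1/8, -1/8, 13/16] . (a_S1, a_S2, a_S3, a_S4) = 1/4

Solving yields:
  a_S1 = 18913/27651
  a_S2 = 2/13
  a_S3 = 19408/27651
  a_S4 = 15058/27651

Starting state is S3, so the absorption probability is a_S3 = 19408/27651.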